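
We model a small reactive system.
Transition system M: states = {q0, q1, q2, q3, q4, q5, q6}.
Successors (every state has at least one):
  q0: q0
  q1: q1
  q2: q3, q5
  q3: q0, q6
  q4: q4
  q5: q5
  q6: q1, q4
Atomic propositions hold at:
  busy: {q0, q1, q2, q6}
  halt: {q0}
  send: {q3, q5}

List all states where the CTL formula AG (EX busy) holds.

{q0, q1}

Sat(EX busy) = {s : some successor in {q0, q1, q2, q6}} = {q0, q1, q3, q6}
AG (EX busy): greatest fixpoint, start Z0 = {q0, q1, q3, q6}, keep only states in Sat with every successor in Z. Z1 = {q0, q1, q3}; Z2 = {q0, q1}; fixed.
Sat(AG (EX busy)) = {q0, q1}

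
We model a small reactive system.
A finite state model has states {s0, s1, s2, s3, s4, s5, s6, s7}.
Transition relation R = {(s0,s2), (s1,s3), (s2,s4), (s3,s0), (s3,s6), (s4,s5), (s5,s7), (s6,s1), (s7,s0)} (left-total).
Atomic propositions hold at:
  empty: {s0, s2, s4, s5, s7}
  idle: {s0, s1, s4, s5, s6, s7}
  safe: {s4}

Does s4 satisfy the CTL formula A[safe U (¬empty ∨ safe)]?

Yes

Sat(¬empty) = {s1, s3, s6}
Sat(¬empty ∨ safe) = {s1, s3, s4, s6}
A[safe U (¬empty ∨ safe)]: least fixpoint, start Z0 = Sat((¬empty ∨ safe)) = {s1, s3, s4, s6}, add states in Sat(safe) with every successor in Z. Already a fixed point.
Sat(A[safe U (¬empty ∨ safe)]) = {s1, s3, s4, s6}
s4 ∈ Sat(A[safe U (¬empty ∨ safe)]) = {s1, s3, s4, s6}, so the formula holds at s4.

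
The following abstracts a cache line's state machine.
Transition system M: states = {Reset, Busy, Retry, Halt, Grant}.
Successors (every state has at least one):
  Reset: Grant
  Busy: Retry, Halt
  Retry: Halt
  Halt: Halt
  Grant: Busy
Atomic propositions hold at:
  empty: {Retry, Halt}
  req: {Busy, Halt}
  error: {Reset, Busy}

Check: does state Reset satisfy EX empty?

Sat(EX empty) = {s : some successor in {Retry, Halt}} = {Busy, Retry, Halt}
Reset ∉ Sat(EX empty) = {Busy, Retry, Halt}, so the formula does not hold at Reset.

No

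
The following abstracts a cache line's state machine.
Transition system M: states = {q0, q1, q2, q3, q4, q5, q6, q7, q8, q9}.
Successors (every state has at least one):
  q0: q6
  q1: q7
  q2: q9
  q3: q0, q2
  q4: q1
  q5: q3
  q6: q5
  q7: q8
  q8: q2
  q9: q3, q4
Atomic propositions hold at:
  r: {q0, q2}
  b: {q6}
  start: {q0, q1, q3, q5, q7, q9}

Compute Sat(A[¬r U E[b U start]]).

Sat(¬r) = {q1, q3, q4, q5, q6, q7, q8, q9}
E[b U start]: least fixpoint, start Z0 = Sat(start) = {q0, q1, q3, q5, q7, q9}, add states in Sat(b) with some successor in Z. Z1 = {q0, q1, q3, q5, q6, q7, q9}; fixed.
Sat(E[b U start]) = {q0, q1, q3, q5, q6, q7, q9}
A[¬r U E[b U start]]: least fixpoint, start Z0 = Sat(E[b U start]) = {q0, q1, q3, q5, q6, q7, q9}, add states in Sat(¬r) with every successor in Z. Z1 = {q0, q1, q3, q4, q5, q6, q7, q9}; fixed.
Sat(A[¬r U E[b U start]]) = {q0, q1, q3, q4, q5, q6, q7, q9}

{q0, q1, q3, q4, q5, q6, q7, q9}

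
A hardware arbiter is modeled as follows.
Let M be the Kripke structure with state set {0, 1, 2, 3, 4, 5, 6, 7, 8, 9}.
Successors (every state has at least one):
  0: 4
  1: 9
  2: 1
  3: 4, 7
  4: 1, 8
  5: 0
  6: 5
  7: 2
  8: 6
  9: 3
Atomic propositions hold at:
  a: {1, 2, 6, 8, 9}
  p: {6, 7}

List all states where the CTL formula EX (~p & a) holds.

{1, 2, 4, 7}

Sat(~p) = {0, 1, 2, 3, 4, 5, 8, 9}
Sat(~p & a) = {1, 2, 8, 9}
Sat(EX (~p & a)) = {s : some successor in {1, 2, 8, 9}} = {1, 2, 4, 7}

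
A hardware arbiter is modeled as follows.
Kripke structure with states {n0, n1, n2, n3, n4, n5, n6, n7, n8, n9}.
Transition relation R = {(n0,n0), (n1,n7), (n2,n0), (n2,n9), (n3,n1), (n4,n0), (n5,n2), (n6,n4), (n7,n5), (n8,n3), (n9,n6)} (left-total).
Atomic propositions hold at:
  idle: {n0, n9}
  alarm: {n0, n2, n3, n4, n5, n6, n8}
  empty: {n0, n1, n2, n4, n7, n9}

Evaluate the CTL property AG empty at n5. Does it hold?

No

AG empty: greatest fixpoint, start Z0 = {n0, n1, n2, n4, n7, n9}, keep only states in Sat with every successor in Z. Z1 = {n0, n1, n2, n4}; Z2 = {n0, n4}; fixed.
Sat(AG empty) = {n0, n4}
n5 ∉ Sat(AG empty) = {n0, n4}, so the formula does not hold at n5.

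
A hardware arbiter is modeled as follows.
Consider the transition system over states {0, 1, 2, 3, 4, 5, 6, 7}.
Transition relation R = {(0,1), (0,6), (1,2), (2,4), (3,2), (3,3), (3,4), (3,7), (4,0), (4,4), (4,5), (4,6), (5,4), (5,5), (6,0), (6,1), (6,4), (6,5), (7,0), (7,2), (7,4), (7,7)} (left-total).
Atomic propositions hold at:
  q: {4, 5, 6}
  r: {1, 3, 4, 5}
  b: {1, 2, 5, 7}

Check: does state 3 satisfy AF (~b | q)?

Sat(~b) = {0, 3, 4, 6}
Sat(~b | q) = {0, 3, 4, 5, 6}
AF (~b | q): least fixpoint, start Z0 = {0, 3, 4, 5, 6}, add states with every successor in Z. Z1 = {0, 2, 3, 4, 5, 6}; Z2 = {0, 1, 2, 3, 4, 5, 6}; fixed.
Sat(AF (~b | q)) = {0, 1, 2, 3, 4, 5, 6}
3 ∈ Sat(AF (~b | q)) = {0, 1, 2, 3, 4, 5, 6}, so the formula holds at 3.

Yes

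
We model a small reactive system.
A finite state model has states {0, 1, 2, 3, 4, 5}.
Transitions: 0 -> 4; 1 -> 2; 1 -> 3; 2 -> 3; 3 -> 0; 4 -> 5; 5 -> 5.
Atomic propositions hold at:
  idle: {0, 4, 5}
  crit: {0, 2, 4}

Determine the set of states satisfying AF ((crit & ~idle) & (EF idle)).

{2}

Sat(~idle) = {1, 2, 3}
Sat(crit & ~idle) = {2}
EF idle: least fixpoint, start Z0 = {0, 4, 5}, add states with some successor in Z. Z1 = {0, 3, 4, 5}; Z2 = {0, 1, 2, 3, 4, 5}; fixed.
Sat(EF idle) = {0, 1, 2, 3, 4, 5}
Sat((crit & ~idle) & (EF idle)) = {2}
AF ((crit & ~idle) & (EF idle)): least fixpoint, start Z0 = {2}, add states with every successor in Z. Already a fixed point.
Sat(AF ((crit & ~idle) & (EF idle))) = {2}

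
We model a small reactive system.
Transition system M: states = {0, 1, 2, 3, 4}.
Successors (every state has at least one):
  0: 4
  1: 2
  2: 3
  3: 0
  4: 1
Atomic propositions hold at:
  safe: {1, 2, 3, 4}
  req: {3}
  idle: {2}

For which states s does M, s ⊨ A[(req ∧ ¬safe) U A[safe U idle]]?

{1, 2, 4}

Sat(¬safe) = {0}
Sat(req ∧ ¬safe) = ∅
A[safe U idle]: least fixpoint, start Z0 = Sat(idle) = {2}, add states in Sat(safe) with every successor in Z. Z1 = {1, 2}; Z2 = {1, 2, 4}; fixed.
Sat(A[safe U idle]) = {1, 2, 4}
A[(req ∧ ¬safe) U A[safe U idle]]: least fixpoint, start Z0 = Sat(A[safe U idle]) = {1, 2, 4}, add states in Sat(req ∧ ¬safe) with every successor in Z. Already a fixed point.
Sat(A[(req ∧ ¬safe) U A[safe U idle]]) = {1, 2, 4}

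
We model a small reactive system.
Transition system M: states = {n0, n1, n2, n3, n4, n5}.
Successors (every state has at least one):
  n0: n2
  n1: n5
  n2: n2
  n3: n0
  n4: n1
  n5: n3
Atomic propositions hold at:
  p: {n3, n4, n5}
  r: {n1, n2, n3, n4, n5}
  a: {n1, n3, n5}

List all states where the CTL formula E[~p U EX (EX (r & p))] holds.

{n1, n4}

Sat(~p) = {n0, n1, n2}
Sat(r & p) = {n3, n4, n5}
Sat(EX (r & p)) = {s : some successor in {n3, n4, n5}} = {n1, n5}
Sat(EX (EX (r & p))) = {s : some successor in {n1, n5}} = {n1, n4}
E[~p U EX (EX (r & p))]: least fixpoint, start Z0 = Sat(EX (EX (r & p))) = {n1, n4}, add states in Sat(~p) with some successor in Z. Already a fixed point.
Sat(E[~p U EX (EX (r & p))]) = {n1, n4}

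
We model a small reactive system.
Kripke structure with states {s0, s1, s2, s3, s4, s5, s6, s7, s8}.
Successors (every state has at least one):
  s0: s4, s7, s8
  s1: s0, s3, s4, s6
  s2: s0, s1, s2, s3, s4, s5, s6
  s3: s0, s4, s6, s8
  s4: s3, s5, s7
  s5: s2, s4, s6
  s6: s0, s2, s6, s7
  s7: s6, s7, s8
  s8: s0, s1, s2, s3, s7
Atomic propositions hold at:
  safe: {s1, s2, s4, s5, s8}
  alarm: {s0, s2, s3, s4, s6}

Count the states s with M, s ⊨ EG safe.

5

EG safe: greatest fixpoint, start Z0 = {s1, s2, s4, s5, s8}, keep only states in Sat with some successor in Z. Already a fixed point.
Sat(EG safe) = {s1, s2, s4, s5, s8}
|Sat(EG safe)| = |{s1, s2, s4, s5, s8}| = 5.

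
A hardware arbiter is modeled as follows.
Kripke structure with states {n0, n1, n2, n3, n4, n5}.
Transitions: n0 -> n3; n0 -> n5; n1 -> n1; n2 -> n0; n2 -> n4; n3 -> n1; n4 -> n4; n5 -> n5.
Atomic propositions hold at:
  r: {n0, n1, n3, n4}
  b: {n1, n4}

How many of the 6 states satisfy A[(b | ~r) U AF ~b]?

4

Sat(~r) = {n2, n5}
Sat(b | ~r) = {n1, n2, n4, n5}
Sat(~b) = {n0, n2, n3, n5}
AF ~b: least fixpoint, start Z0 = {n0, n2, n3, n5}, add states with every successor in Z. Already a fixed point.
Sat(AF ~b) = {n0, n2, n3, n5}
A[(b | ~r) U AF ~b]: least fixpoint, start Z0 = Sat(AF ~b) = {n0, n2, n3, n5}, add states in Sat(b | ~r) with every successor in Z. Already a fixed point.
Sat(A[(b | ~r) U AF ~b]) = {n0, n2, n3, n5}
|Sat(A[(b | ~r) U AF ~b])| = |{n0, n2, n3, n5}| = 4.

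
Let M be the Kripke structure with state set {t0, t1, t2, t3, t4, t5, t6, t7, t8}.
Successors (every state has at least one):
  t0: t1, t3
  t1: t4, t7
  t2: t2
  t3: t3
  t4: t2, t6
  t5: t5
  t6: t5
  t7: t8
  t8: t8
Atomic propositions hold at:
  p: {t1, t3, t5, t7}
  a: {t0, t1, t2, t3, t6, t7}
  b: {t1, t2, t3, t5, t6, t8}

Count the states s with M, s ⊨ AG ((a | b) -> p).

2

Sat(a | b) = {t0, t1, t2, t3, t5, t6, t7, t8}
Sat((a | b) -> p) = {t1, t3, t4, t5, t7}
AG ((a | b) -> p): greatest fixpoint, start Z0 = {t1, t3, t4, t5, t7}, keep only states in Sat with every successor in Z. Z1 = {t1, t3, t5}; Z2 = {t3, t5}; fixed.
Sat(AG ((a | b) -> p)) = {t3, t5}
|Sat(AG ((a | b) -> p))| = |{t3, t5}| = 2.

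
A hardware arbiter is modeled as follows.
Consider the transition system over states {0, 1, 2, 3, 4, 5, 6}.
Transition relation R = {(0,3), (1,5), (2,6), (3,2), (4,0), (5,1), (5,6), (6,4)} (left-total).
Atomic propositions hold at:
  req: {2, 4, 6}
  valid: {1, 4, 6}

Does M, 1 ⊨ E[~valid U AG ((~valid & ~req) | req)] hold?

Sat(~valid) = {0, 2, 3, 5}
Sat(~req) = {0, 1, 3, 5}
Sat(~valid & ~req) = {0, 3, 5}
Sat((~valid & ~req) | req) = {0, 2, 3, 4, 5, 6}
AG ((~valid & ~req) | req): greatest fixpoint, start Z0 = {0, 2, 3, 4, 5, 6}, keep only states in Sat with every successor in Z. Z1 = {0, 2, 3, 4, 6}; fixed.
Sat(AG ((~valid & ~req) | req)) = {0, 2, 3, 4, 6}
E[~valid U AG ((~valid & ~req) | req)]: least fixpoint, start Z0 = Sat(AG ((~valid & ~req) | req)) = {0, 2, 3, 4, 6}, add states in Sat(~valid) with some successor in Z. Z1 = {0, 2, 3, 4, 5, 6}; fixed.
Sat(E[~valid U AG ((~valid & ~req) | req)]) = {0, 2, 3, 4, 5, 6}
1 ∉ Sat(E[~valid U AG ((~valid & ~req) | req)]) = {0, 2, 3, 4, 5, 6}, so the formula does not hold at 1.

No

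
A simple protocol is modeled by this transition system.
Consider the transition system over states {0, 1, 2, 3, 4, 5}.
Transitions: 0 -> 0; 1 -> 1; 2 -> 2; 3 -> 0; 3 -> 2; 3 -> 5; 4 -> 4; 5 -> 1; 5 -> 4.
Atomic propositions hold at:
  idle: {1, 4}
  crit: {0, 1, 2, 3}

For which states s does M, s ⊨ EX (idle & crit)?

{1, 5}

Sat(idle & crit) = {1}
Sat(EX (idle & crit)) = {s : some successor in {1}} = {1, 5}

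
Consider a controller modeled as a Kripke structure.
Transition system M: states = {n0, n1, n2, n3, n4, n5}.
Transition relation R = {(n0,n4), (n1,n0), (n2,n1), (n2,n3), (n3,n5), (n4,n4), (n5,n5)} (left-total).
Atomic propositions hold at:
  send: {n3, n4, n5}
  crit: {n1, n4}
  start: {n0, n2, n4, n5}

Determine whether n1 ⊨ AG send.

No

AG send: greatest fixpoint, start Z0 = {n3, n4, n5}, keep only states in Sat with every successor in Z. Already a fixed point.
Sat(AG send) = {n3, n4, n5}
n1 ∉ Sat(AG send) = {n3, n4, n5}, so the formula does not hold at n1.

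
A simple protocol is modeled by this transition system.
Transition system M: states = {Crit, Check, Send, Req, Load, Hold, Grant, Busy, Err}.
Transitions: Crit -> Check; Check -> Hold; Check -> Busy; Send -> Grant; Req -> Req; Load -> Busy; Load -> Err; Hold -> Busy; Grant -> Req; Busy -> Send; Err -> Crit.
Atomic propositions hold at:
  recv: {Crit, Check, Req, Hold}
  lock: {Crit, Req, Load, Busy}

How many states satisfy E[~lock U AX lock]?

6

Sat(~lock) = {Check, Send, Hold, Grant, Err}
Sat(AX lock) = {s : every successor in {Crit, Req, Load, Busy}} = {Req, Hold, Grant, Err}
E[~lock U AX lock]: least fixpoint, start Z0 = Sat(AX lock) = {Req, Hold, Grant, Err}, add states in Sat(~lock) with some successor in Z. Z1 = {Check, Send, Req, Hold, Grant, Err}; fixed.
Sat(E[~lock U AX lock]) = {Check, Send, Req, Hold, Grant, Err}
|Sat(E[~lock U AX lock])| = |{Check, Send, Req, Hold, Grant, Err}| = 6.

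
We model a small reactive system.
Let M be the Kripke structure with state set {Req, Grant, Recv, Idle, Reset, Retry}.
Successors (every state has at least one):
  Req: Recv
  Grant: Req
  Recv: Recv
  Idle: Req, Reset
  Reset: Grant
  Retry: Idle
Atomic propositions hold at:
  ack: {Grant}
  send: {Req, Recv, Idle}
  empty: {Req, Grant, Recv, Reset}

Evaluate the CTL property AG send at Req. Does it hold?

AG send: greatest fixpoint, start Z0 = {Req, Recv, Idle}, keep only states in Sat with every successor in Z. Z1 = {Req, Recv}; fixed.
Sat(AG send) = {Req, Recv}
Req ∈ Sat(AG send) = {Req, Recv}, so the formula holds at Req.

Yes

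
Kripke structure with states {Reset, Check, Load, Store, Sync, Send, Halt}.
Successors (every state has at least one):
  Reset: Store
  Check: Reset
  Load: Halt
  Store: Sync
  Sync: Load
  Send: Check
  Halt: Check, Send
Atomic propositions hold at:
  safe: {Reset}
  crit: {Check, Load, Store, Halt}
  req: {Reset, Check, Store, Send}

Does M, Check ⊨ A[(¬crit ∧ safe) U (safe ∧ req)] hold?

No

Sat(¬crit) = {Reset, Sync, Send}
Sat(¬crit ∧ safe) = {Reset}
Sat(safe ∧ req) = {Reset}
A[(¬crit ∧ safe) U (safe ∧ req)]: least fixpoint, start Z0 = Sat((safe ∧ req)) = {Reset}, add states in Sat(¬crit ∧ safe) with every successor in Z. Already a fixed point.
Sat(A[(¬crit ∧ safe) U (safe ∧ req)]) = {Reset}
Check ∉ Sat(A[(¬crit ∧ safe) U (safe ∧ req)]) = {Reset}, so the formula does not hold at Check.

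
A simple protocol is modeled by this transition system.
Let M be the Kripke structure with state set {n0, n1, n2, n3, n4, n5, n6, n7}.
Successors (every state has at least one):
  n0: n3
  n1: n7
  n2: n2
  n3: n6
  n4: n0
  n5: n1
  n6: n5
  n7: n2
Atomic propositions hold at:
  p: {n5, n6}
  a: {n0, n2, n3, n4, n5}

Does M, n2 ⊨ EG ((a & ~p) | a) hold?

Sat(~p) = {n0, n1, n2, n3, n4, n7}
Sat(a & ~p) = {n0, n2, n3, n4}
Sat((a & ~p) | a) = {n0, n2, n3, n4, n5}
EG ((a & ~p) | a): greatest fixpoint, start Z0 = {n0, n2, n3, n4, n5}, keep only states in Sat with some successor in Z. Z1 = {n0, n2, n4}; Z2 = {n2, n4}; Z3 = {n2}; fixed.
Sat(EG ((a & ~p) | a)) = {n2}
n2 ∈ Sat(EG ((a & ~p) | a)) = {n2}, so the formula holds at n2.

Yes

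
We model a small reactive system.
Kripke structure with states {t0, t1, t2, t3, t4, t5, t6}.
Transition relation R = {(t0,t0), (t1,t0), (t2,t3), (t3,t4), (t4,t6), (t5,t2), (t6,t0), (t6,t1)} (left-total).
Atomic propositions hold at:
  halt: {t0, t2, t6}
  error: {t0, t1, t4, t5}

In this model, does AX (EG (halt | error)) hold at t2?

No

Sat(halt | error) = {t0, t1, t2, t4, t5, t6}
EG (halt | error): greatest fixpoint, start Z0 = {t0, t1, t2, t4, t5, t6}, keep only states in Sat with some successor in Z. Z1 = {t0, t1, t4, t5, t6}; Z2 = {t0, t1, t4, t6}; fixed.
Sat(EG (halt | error)) = {t0, t1, t4, t6}
Sat(AX (EG (halt | error))) = {s : every successor in {t0, t1, t4, t6}} = {t0, t1, t3, t4, t6}
t2 ∉ Sat(AX (EG (halt | error))) = {t0, t1, t3, t4, t6}, so the formula does not hold at t2.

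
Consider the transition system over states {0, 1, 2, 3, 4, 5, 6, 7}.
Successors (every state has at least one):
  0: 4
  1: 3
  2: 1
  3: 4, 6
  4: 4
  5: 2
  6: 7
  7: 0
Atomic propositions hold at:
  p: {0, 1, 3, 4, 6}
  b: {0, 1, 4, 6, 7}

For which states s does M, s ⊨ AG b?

{0, 4, 6, 7}

AG b: greatest fixpoint, start Z0 = {0, 1, 4, 6, 7}, keep only states in Sat with every successor in Z. Z1 = {0, 4, 6, 7}; fixed.
Sat(AG b) = {0, 4, 6, 7}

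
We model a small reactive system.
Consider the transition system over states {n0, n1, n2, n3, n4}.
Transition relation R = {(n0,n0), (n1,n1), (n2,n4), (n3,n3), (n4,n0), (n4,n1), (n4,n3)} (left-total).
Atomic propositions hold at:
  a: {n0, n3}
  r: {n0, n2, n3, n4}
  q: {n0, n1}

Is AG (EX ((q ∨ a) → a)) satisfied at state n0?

Sat(q ∨ a) = {n0, n1, n3}
Sat((q ∨ a) → a) = {n0, n2, n3, n4}
Sat(EX ((q ∨ a) → a)) = {s : some successor in {n0, n2, n3, n4}} = {n0, n2, n3, n4}
AG (EX ((q ∨ a) → a)): greatest fixpoint, start Z0 = {n0, n2, n3, n4}, keep only states in Sat with every successor in Z. Z1 = {n0, n2, n3}; Z2 = {n0, n3}; fixed.
Sat(AG (EX ((q ∨ a) → a))) = {n0, n3}
n0 ∈ Sat(AG (EX ((q ∨ a) → a))) = {n0, n3}, so the formula holds at n0.

Yes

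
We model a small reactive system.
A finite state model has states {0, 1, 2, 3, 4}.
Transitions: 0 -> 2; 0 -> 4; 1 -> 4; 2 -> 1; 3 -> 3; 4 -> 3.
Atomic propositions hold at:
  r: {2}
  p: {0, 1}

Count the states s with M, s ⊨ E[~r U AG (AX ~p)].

Sat(~r) = {0, 1, 3, 4}
Sat(~p) = {2, 3, 4}
Sat(AX ~p) = {s : every successor in {2, 3, 4}} = {0, 1, 3, 4}
AG (AX ~p): greatest fixpoint, start Z0 = {0, 1, 3, 4}, keep only states in Sat with every successor in Z. Z1 = {1, 3, 4}; fixed.
Sat(AG (AX ~p)) = {1, 3, 4}
E[~r U AG (AX ~p)]: least fixpoint, start Z0 = Sat(AG (AX ~p)) = {1, 3, 4}, add states in Sat(~r) with some successor in Z. Z1 = {0, 1, 3, 4}; fixed.
Sat(E[~r U AG (AX ~p)]) = {0, 1, 3, 4}
|Sat(E[~r U AG (AX ~p)])| = |{0, 1, 3, 4}| = 4.

4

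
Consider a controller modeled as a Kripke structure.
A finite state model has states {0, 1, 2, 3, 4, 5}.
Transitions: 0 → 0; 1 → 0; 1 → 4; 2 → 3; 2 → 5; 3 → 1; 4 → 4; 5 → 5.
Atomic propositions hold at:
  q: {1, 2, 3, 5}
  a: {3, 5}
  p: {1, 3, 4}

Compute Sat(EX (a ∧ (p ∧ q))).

Sat(p ∧ q) = {1, 3}
Sat(a ∧ (p ∧ q)) = {3}
Sat(EX (a ∧ (p ∧ q))) = {s : some successor in {3}} = {2}

{2}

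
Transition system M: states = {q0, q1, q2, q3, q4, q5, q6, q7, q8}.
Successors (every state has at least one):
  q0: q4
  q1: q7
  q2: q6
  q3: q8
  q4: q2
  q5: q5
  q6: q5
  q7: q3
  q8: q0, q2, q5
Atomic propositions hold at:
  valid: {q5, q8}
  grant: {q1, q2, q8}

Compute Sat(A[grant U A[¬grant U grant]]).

Sat(¬grant) = {q0, q3, q4, q5, q6, q7}
A[¬grant U grant]: least fixpoint, start Z0 = Sat(grant) = {q1, q2, q8}, add states in Sat(¬grant) with every successor in Z. Z1 = {q1, q2, q3, q4, q8}; Z2 = {q0, q1, q2, q3, q4, q7, q8}; fixed.
Sat(A[¬grant U grant]) = {q0, q1, q2, q3, q4, q7, q8}
A[grant U A[¬grant U grant]]: least fixpoint, start Z0 = Sat(A[¬grant U grant]) = {q0, q1, q2, q3, q4, q7, q8}, add states in Sat(grant) with every successor in Z. Already a fixed point.
Sat(A[grant U A[¬grant U grant]]) = {q0, q1, q2, q3, q4, q7, q8}

{q0, q1, q2, q3, q4, q7, q8}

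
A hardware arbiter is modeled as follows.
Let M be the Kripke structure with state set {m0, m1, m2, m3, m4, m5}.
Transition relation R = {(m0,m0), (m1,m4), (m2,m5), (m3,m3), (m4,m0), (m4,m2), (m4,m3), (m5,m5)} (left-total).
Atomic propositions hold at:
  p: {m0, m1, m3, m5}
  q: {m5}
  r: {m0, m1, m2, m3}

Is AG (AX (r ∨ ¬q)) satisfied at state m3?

Yes

Sat(¬q) = {m0, m1, m2, m3, m4}
Sat(r ∨ ¬q) = {m0, m1, m2, m3, m4}
Sat(AX (r ∨ ¬q)) = {s : every successor in {m0, m1, m2, m3, m4}} = {m0, m1, m3, m4}
AG (AX (r ∨ ¬q)): greatest fixpoint, start Z0 = {m0, m1, m3, m4}, keep only states in Sat with every successor in Z. Z1 = {m0, m1, m3}; Z2 = {m0, m3}; fixed.
Sat(AG (AX (r ∨ ¬q))) = {m0, m3}
m3 ∈ Sat(AG (AX (r ∨ ¬q))) = {m0, m3}, so the formula holds at m3.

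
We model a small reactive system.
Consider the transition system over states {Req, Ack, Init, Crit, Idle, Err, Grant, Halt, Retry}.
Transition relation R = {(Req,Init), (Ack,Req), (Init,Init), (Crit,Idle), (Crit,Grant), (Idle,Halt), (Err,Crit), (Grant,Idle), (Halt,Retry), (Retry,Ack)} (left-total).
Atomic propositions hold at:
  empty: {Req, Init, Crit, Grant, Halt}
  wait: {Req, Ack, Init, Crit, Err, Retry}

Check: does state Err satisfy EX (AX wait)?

No

Sat(AX wait) = {s : every successor in {Req, Ack, Init, Crit, Err, Retry}} = {Req, Ack, Init, Err, Halt, Retry}
Sat(EX (AX wait)) = {s : some successor in {Req, Ack, Init, Err, Halt, Retry}} = {Req, Ack, Init, Idle, Halt, Retry}
Err ∉ Sat(EX (AX wait)) = {Req, Ack, Init, Idle, Halt, Retry}, so the formula does not hold at Err.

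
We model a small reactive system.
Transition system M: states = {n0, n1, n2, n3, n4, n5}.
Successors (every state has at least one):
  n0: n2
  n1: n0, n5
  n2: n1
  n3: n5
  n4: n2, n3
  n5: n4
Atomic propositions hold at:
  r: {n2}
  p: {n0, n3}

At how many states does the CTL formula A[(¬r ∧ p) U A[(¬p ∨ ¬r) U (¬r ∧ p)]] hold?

2

Sat(¬r) = {n0, n1, n3, n4, n5}
Sat(¬r ∧ p) = {n0, n3}
Sat(¬p) = {n1, n2, n4, n5}
Sat(¬p ∨ ¬r) = {n0, n1, n2, n3, n4, n5}
A[(¬p ∨ ¬r) U (¬r ∧ p)]: least fixpoint, start Z0 = Sat((¬r ∧ p)) = {n0, n3}, add states in Sat(¬p ∨ ¬r) with every successor in Z. Already a fixed point.
Sat(A[(¬p ∨ ¬r) U (¬r ∧ p)]) = {n0, n3}
A[(¬r ∧ p) U A[(¬p ∨ ¬r) U (¬r ∧ p)]]: least fixpoint, start Z0 = Sat(A[(¬p ∨ ¬r) U (¬r ∧ p)]) = {n0, n3}, add states in Sat(¬r ∧ p) with every successor in Z. Already a fixed point.
Sat(A[(¬r ∧ p) U A[(¬p ∨ ¬r) U (¬r ∧ p)]]) = {n0, n3}
|Sat(A[(¬r ∧ p) U A[(¬p ∨ ¬r) U (¬r ∧ p)]])| = |{n0, n3}| = 2.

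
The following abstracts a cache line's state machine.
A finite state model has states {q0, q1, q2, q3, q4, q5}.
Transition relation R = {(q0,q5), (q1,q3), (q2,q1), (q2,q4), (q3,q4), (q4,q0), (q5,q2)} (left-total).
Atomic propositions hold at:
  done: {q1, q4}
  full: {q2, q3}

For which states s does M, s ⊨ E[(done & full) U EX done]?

{q2, q3}

Sat(done & full) = ∅
Sat(EX done) = {s : some successor in {q1, q4}} = {q2, q3}
E[(done & full) U EX done]: least fixpoint, start Z0 = Sat(EX done) = {q2, q3}, add states in Sat(done & full) with some successor in Z. Already a fixed point.
Sat(E[(done & full) U EX done]) = {q2, q3}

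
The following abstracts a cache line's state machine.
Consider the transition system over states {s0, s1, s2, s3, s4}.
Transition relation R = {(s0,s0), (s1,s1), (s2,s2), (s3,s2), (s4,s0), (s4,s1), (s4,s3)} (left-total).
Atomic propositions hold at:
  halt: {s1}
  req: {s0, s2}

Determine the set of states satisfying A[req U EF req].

EF req: least fixpoint, start Z0 = {s0, s2}, add states with some successor in Z. Z1 = {s0, s2, s3, s4}; fixed.
Sat(EF req) = {s0, s2, s3, s4}
A[req U EF req]: least fixpoint, start Z0 = Sat(EF req) = {s0, s2, s3, s4}, add states in Sat(req) with every successor in Z. Already a fixed point.
Sat(A[req U EF req]) = {s0, s2, s3, s4}

{s0, s2, s3, s4}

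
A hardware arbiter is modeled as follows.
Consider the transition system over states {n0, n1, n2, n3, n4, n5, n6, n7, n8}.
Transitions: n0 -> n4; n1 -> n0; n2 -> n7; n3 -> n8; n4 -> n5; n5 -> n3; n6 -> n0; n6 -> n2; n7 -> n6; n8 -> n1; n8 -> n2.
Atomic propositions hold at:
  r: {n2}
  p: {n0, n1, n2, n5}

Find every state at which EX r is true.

Sat(EX r) = {s : some successor in {n2}} = {n6, n8}

{n6, n8}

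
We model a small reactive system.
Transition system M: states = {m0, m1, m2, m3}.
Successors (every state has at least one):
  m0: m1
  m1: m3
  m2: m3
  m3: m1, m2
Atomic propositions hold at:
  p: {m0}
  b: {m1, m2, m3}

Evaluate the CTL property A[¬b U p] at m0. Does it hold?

Yes

Sat(¬b) = {m0}
A[¬b U p]: least fixpoint, start Z0 = Sat(p) = {m0}, add states in Sat(¬b) with every successor in Z. Already a fixed point.
Sat(A[¬b U p]) = {m0}
m0 ∈ Sat(A[¬b U p]) = {m0}, so the formula holds at m0.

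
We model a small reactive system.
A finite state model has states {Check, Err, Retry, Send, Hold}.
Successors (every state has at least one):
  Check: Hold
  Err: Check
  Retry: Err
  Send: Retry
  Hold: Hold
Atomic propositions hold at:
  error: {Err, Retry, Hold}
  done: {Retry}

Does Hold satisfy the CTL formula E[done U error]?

E[done U error]: least fixpoint, start Z0 = Sat(error) = {Err, Retry, Hold}, add states in Sat(done) with some successor in Z. Already a fixed point.
Sat(E[done U error]) = {Err, Retry, Hold}
Hold ∈ Sat(E[done U error]) = {Err, Retry, Hold}, so the formula holds at Hold.

Yes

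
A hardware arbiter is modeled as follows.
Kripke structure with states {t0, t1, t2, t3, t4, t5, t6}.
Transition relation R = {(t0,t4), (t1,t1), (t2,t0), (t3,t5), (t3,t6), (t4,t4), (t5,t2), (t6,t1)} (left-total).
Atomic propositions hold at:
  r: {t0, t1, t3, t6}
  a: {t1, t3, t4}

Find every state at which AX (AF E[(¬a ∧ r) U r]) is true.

Sat(¬a) = {t0, t2, t5, t6}
Sat(¬a ∧ r) = {t0, t6}
E[(¬a ∧ r) U r]: least fixpoint, start Z0 = Sat(r) = {t0, t1, t3, t6}, add states in Sat(¬a ∧ r) with some successor in Z. Already a fixed point.
Sat(E[(¬a ∧ r) U r]) = {t0, t1, t3, t6}
AF E[(¬a ∧ r) U r]: least fixpoint, start Z0 = {t0, t1, t3, t6}, add states with every successor in Z. Z1 = {t0, t1, t2, t3, t6}; Z2 = {t0, t1, t2, t3, t5, t6}; fixed.
Sat(AF E[(¬a ∧ r) U r]) = {t0, t1, t2, t3, t5, t6}
Sat(AX (AF E[(¬a ∧ r) U r])) = {s : every successor in {t0, t1, t2, t3, t5, t6}} = {t1, t2, t3, t5, t6}

{t1, t2, t3, t5, t6}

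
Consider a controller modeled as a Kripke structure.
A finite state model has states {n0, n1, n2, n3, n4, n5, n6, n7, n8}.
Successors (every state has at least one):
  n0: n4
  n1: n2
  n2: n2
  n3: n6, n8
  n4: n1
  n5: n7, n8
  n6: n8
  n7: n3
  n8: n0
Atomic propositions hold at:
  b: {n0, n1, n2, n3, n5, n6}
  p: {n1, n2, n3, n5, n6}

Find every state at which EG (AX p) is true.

{n1, n2, n4}

Sat(AX p) = {s : every successor in {n1, n2, n3, n5, n6}} = {n1, n2, n4, n7}
EG (AX p): greatest fixpoint, start Z0 = {n1, n2, n4, n7}, keep only states in Sat with some successor in Z. Z1 = {n1, n2, n4}; fixed.
Sat(EG (AX p)) = {n1, n2, n4}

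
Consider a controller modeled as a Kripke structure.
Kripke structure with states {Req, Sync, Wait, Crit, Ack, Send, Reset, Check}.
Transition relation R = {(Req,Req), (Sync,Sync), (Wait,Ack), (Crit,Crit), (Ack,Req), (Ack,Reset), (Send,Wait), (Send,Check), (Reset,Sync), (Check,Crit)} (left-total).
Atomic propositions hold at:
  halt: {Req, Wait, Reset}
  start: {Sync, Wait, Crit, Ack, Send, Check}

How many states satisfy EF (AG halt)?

AG halt: greatest fixpoint, start Z0 = {Req, Wait, Reset}, keep only states in Sat with every successor in Z. Z1 = {Req}; fixed.
Sat(AG halt) = {Req}
EF (AG halt): least fixpoint, start Z0 = {Req}, add states with some successor in Z. Z1 = {Req, Ack}; Z2 = {Req, Wait, Ack}; Z3 = {Req, Wait, Ack, Send}; fixed.
Sat(EF (AG halt)) = {Req, Wait, Ack, Send}
|Sat(EF (AG halt))| = |{Req, Wait, Ack, Send}| = 4.

4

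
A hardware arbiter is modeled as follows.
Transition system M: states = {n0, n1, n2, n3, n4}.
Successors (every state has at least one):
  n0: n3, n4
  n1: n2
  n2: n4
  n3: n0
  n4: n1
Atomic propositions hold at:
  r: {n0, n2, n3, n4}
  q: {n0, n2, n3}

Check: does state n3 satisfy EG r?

Yes

EG r: greatest fixpoint, start Z0 = {n0, n2, n3, n4}, keep only states in Sat with some successor in Z. Z1 = {n0, n2, n3}; Z2 = {n0, n3}; fixed.
Sat(EG r) = {n0, n3}
n3 ∈ Sat(EG r) = {n0, n3}, so the formula holds at n3.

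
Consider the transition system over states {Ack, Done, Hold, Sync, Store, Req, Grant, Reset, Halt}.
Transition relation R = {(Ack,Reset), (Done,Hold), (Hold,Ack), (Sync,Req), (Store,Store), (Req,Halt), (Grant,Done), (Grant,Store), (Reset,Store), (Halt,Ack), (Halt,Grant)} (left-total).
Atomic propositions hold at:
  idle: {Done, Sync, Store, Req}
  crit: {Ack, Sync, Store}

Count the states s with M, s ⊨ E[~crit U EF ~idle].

Sat(~crit) = {Done, Hold, Req, Grant, Reset, Halt}
Sat(~idle) = {Ack, Hold, Grant, Reset, Halt}
EF ~idle: least fixpoint, start Z0 = {Ack, Hold, Grant, Reset, Halt}, add states with some successor in Z. Z1 = {Ack, Done, Hold, Req, Grant, Reset, Halt}; Z2 = {Ack, Done, Hold, Sync, Req, Grant, Reset, Halt}; fixed.
Sat(EF ~idle) = {Ack, Done, Hold, Sync, Req, Grant, Reset, Halt}
E[~crit U EF ~idle]: least fixpoint, start Z0 = Sat(EF ~idle) = {Ack, Done, Hold, Sync, Req, Grant, Reset, Halt}, add states in Sat(~crit) with some successor in Z. Already a fixed point.
Sat(E[~crit U EF ~idle]) = {Ack, Done, Hold, Sync, Req, Grant, Reset, Halt}
|Sat(E[~crit U EF ~idle])| = |{Ack, Done, Hold, Sync, Req, Grant, Reset, Halt}| = 8.

8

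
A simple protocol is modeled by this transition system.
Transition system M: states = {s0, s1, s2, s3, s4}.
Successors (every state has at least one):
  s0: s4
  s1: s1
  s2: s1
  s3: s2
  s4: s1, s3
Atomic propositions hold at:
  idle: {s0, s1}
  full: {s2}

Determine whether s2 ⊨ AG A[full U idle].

A[full U idle]: least fixpoint, start Z0 = Sat(idle) = {s0, s1}, add states in Sat(full) with every successor in Z. Z1 = {s0, s1, s2}; fixed.
Sat(A[full U idle]) = {s0, s1, s2}
AG A[full U idle]: greatest fixpoint, start Z0 = {s0, s1, s2}, keep only states in Sat with every successor in Z. Z1 = {s1, s2}; fixed.
Sat(AG A[full U idle]) = {s1, s2}
s2 ∈ Sat(AG A[full U idle]) = {s1, s2}, so the formula holds at s2.

Yes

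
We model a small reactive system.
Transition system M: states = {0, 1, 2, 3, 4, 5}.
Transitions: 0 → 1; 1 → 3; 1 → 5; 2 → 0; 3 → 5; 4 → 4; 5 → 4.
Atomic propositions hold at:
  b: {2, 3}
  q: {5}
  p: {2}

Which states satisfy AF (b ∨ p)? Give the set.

{2, 3}

Sat(b ∨ p) = {2, 3}
AF (b ∨ p): least fixpoint, start Z0 = {2, 3}, add states with every successor in Z. Already a fixed point.
Sat(AF (b ∨ p)) = {2, 3}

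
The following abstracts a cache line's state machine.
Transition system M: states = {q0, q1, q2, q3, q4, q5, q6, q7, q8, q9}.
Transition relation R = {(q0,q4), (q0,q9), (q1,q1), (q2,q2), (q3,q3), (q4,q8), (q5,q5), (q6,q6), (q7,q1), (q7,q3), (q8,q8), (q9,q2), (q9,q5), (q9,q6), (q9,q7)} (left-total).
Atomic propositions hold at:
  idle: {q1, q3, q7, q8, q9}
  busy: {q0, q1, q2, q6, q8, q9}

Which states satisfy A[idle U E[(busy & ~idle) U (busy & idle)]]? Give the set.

{q0, q1, q8, q9}

Sat(~idle) = {q0, q2, q4, q5, q6}
Sat(busy & ~idle) = {q0, q2, q6}
Sat(busy & idle) = {q1, q8, q9}
E[(busy & ~idle) U (busy & idle)]: least fixpoint, start Z0 = Sat((busy & idle)) = {q1, q8, q9}, add states in Sat(busy & ~idle) with some successor in Z. Z1 = {q0, q1, q8, q9}; fixed.
Sat(E[(busy & ~idle) U (busy & idle)]) = {q0, q1, q8, q9}
A[idle U E[(busy & ~idle) U (busy & idle)]]: least fixpoint, start Z0 = Sat(E[(busy & ~idle) U (busy & idle)]) = {q0, q1, q8, q9}, add states in Sat(idle) with every successor in Z. Already a fixed point.
Sat(A[idle U E[(busy & ~idle) U (busy & idle)]]) = {q0, q1, q8, q9}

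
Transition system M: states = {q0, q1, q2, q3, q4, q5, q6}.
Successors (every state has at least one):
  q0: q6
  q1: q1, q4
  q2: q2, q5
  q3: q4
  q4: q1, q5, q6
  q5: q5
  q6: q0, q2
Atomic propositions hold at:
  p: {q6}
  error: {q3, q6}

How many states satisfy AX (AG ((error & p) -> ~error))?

Sat(error & p) = {q6}
Sat(~error) = {q0, q1, q2, q4, q5}
Sat((error & p) -> ~error) = {q0, q1, q2, q3, q4, q5}
AG ((error & p) -> ~error): greatest fixpoint, start Z0 = {q0, q1, q2, q3, q4, q5}, keep only states in Sat with every successor in Z. Z1 = {q1, q2, q3, q5}; Z2 = {q2, q5}; fixed.
Sat(AG ((error & p) -> ~error)) = {q2, q5}
Sat(AX (AG ((error & p) -> ~error))) = {s : every successor in {q2, q5}} = {q2, q5}
|Sat(AX (AG ((error & p) -> ~error)))| = |{q2, q5}| = 2.

2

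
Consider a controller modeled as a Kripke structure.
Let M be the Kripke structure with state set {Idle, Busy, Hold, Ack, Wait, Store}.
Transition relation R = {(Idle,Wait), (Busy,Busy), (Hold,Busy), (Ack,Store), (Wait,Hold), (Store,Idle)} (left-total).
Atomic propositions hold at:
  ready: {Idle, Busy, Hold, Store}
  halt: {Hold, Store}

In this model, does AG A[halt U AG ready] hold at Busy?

Yes

AG ready: greatest fixpoint, start Z0 = {Idle, Busy, Hold, Store}, keep only states in Sat with every successor in Z. Z1 = {Busy, Hold, Store}; Z2 = {Busy, Hold}; fixed.
Sat(AG ready) = {Busy, Hold}
A[halt U AG ready]: least fixpoint, start Z0 = Sat(AG ready) = {Busy, Hold}, add states in Sat(halt) with every successor in Z. Already a fixed point.
Sat(A[halt U AG ready]) = {Busy, Hold}
AG A[halt U AG ready]: greatest fixpoint, start Z0 = {Busy, Hold}, keep only states in Sat with every successor in Z. Already a fixed point.
Sat(AG A[halt U AG ready]) = {Busy, Hold}
Busy ∈ Sat(AG A[halt U AG ready]) = {Busy, Hold}, so the formula holds at Busy.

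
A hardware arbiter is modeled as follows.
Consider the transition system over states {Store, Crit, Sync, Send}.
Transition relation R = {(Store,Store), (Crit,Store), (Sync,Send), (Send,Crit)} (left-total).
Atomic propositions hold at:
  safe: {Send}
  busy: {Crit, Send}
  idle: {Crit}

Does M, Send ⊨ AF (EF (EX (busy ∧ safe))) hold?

No

Sat(busy ∧ safe) = {Send}
Sat(EX (busy ∧ safe)) = {s : some successor in {Send}} = {Sync}
EF (EX (busy ∧ safe)): least fixpoint, start Z0 = {Sync}, add states with some successor in Z. Already a fixed point.
Sat(EF (EX (busy ∧ safe))) = {Sync}
AF (EF (EX (busy ∧ safe))): least fixpoint, start Z0 = {Sync}, add states with every successor in Z. Already a fixed point.
Sat(AF (EF (EX (busy ∧ safe)))) = {Sync}
Send ∉ Sat(AF (EF (EX (busy ∧ safe)))) = {Sync}, so the formula does not hold at Send.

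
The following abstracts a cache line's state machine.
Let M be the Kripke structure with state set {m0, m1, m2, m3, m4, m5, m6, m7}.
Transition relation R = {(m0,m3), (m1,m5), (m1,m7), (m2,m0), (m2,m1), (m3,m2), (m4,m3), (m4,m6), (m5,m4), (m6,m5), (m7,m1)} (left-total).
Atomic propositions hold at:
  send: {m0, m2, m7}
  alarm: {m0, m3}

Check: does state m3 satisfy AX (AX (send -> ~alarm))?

Sat(~alarm) = {m1, m2, m4, m5, m6, m7}
Sat(send -> ~alarm) = {m1, m2, m3, m4, m5, m6, m7}
Sat(AX (send -> ~alarm)) = {s : every successor in {m1, m2, m3, m4, m5, m6, m7}} = {m0, m1, m3, m4, m5, m6, m7}
Sat(AX (AX (send -> ~alarm))) = {s : every successor in {m0, m1, m3, m4, m5, m6, m7}} = {m0, m1, m2, m4, m5, m6, m7}
m3 ∉ Sat(AX (AX (send -> ~alarm))) = {m0, m1, m2, m4, m5, m6, m7}, so the formula does not hold at m3.

No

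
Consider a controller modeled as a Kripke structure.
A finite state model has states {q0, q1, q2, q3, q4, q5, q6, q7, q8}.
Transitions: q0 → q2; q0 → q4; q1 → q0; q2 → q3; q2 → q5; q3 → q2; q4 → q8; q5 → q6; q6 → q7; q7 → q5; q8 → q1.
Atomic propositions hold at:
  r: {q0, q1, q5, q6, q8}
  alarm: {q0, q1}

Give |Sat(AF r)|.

AF r: least fixpoint, start Z0 = {q0, q1, q5, q6, q8}, add states with every successor in Z. Z1 = {q0, q1, q4, q5, q6, q7, q8}; fixed.
Sat(AF r) = {q0, q1, q4, q5, q6, q7, q8}
|Sat(AF r)| = |{q0, q1, q4, q5, q6, q7, q8}| = 7.

7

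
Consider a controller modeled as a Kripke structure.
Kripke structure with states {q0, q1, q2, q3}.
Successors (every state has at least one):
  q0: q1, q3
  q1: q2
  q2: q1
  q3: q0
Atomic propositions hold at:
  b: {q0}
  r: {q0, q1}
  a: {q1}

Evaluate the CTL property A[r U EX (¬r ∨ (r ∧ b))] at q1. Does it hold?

Sat(¬r) = {q2, q3}
Sat(r ∧ b) = {q0}
Sat(¬r ∨ (r ∧ b)) = {q0, q2, q3}
Sat(EX (¬r ∨ (r ∧ b))) = {s : some successor in {q0, q2, q3}} = {q0, q1, q3}
A[r U EX (¬r ∨ (r ∧ b))]: least fixpoint, start Z0 = Sat(EX (¬r ∨ (r ∧ b))) = {q0, q1, q3}, add states in Sat(r) with every successor in Z. Already a fixed point.
Sat(A[r U EX (¬r ∨ (r ∧ b))]) = {q0, q1, q3}
q1 ∈ Sat(A[r U EX (¬r ∨ (r ∧ b))]) = {q0, q1, q3}, so the formula holds at q1.

Yes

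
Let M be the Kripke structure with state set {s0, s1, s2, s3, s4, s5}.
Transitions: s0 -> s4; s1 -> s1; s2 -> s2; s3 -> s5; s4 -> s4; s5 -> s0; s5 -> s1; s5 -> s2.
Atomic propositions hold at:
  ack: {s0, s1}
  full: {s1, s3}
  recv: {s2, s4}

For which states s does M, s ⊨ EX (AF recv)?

{s0, s2, s4, s5}

AF recv: least fixpoint, start Z0 = {s2, s4}, add states with every successor in Z. Z1 = {s0, s2, s4}; fixed.
Sat(AF recv) = {s0, s2, s4}
Sat(EX (AF recv)) = {s : some successor in {s0, s2, s4}} = {s0, s2, s4, s5}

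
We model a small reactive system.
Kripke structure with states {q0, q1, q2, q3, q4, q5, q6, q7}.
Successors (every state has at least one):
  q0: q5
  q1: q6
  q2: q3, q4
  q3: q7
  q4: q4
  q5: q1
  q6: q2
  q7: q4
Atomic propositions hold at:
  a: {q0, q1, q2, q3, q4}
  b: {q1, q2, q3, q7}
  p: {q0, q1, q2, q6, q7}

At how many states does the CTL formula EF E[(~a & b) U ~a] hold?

Sat(~a) = {q5, q6, q7}
Sat(~a & b) = {q7}
E[(~a & b) U ~a]: least fixpoint, start Z0 = Sat(~a) = {q5, q6, q7}, add states in Sat(~a & b) with some successor in Z. Already a fixed point.
Sat(E[(~a & b) U ~a]) = {q5, q6, q7}
EF E[(~a & b) U ~a]: least fixpoint, start Z0 = {q5, q6, q7}, add states with some successor in Z. Z1 = {q0, q1, q3, q5, q6, q7}; Z2 = {q0, q1, q2, q3, q5, q6, q7}; fixed.
Sat(EF E[(~a & b) U ~a]) = {q0, q1, q2, q3, q5, q6, q7}
|Sat(EF E[(~a & b) U ~a])| = |{q0, q1, q2, q3, q5, q6, q7}| = 7.

7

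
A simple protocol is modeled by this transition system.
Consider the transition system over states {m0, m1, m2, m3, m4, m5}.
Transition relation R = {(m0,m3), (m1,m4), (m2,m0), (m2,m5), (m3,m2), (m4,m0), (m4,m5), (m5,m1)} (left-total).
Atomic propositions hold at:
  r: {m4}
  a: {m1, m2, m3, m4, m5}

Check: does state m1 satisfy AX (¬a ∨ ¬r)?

Sat(¬a) = {m0}
Sat(¬r) = {m0, m1, m2, m3, m5}
Sat(¬a ∨ ¬r) = {m0, m1, m2, m3, m5}
Sat(AX (¬a ∨ ¬r)) = {s : every successor in {m0, m1, m2, m3, m5}} = {m0, m2, m3, m4, m5}
m1 ∉ Sat(AX (¬a ∨ ¬r)) = {m0, m2, m3, m4, m5}, so the formula does not hold at m1.

No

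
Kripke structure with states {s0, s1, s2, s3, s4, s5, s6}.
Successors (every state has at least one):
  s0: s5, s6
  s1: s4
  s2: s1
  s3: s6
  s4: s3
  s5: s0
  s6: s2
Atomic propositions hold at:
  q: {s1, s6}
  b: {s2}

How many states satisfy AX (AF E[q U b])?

5

E[q U b]: least fixpoint, start Z0 = Sat(b) = {s2}, add states in Sat(q) with some successor in Z. Z1 = {s2, s6}; fixed.
Sat(E[q U b]) = {s2, s6}
AF E[q U b]: least fixpoint, start Z0 = {s2, s6}, add states with every successor in Z. Z1 = {s2, s3, s6}; Z2 = {s2, s3, s4, s6}; Z3 = {s1, s2, s3, s4, s6}; fixed.
Sat(AF E[q U b]) = {s1, s2, s3, s4, s6}
Sat(AX (AF E[q U b])) = {s : every successor in {s1, s2, s3, s4, s6}} = {s1, s2, s3, s4, s6}
|Sat(AX (AF E[q U b]))| = |{s1, s2, s3, s4, s6}| = 5.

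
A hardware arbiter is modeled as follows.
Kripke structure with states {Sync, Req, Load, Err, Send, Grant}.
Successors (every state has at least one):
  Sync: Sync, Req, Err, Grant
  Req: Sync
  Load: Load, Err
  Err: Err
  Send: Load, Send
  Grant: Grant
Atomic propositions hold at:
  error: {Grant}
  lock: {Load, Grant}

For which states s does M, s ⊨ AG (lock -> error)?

Sat(lock -> error) = {Sync, Req, Err, Send, Grant}
AG (lock -> error): greatest fixpoint, start Z0 = {Sync, Req, Err, Send, Grant}, keep only states in Sat with every successor in Z. Z1 = {Sync, Req, Err, Grant}; fixed.
Sat(AG (lock -> error)) = {Sync, Req, Err, Grant}

{Sync, Req, Err, Grant}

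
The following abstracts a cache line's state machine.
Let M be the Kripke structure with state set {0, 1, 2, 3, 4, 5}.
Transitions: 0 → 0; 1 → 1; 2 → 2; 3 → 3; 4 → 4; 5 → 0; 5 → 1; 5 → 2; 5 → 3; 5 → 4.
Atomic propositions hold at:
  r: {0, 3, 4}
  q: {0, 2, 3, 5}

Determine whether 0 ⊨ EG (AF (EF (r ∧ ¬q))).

No

Sat(¬q) = {1, 4}
Sat(r ∧ ¬q) = {4}
EF (r ∧ ¬q): least fixpoint, start Z0 = {4}, add states with some successor in Z. Z1 = {4, 5}; fixed.
Sat(EF (r ∧ ¬q)) = {4, 5}
AF (EF (r ∧ ¬q)): least fixpoint, start Z0 = {4, 5}, add states with every successor in Z. Already a fixed point.
Sat(AF (EF (r ∧ ¬q))) = {4, 5}
EG (AF (EF (r ∧ ¬q))): greatest fixpoint, start Z0 = {4, 5}, keep only states in Sat with some successor in Z. Already a fixed point.
Sat(EG (AF (EF (r ∧ ¬q)))) = {4, 5}
0 ∉ Sat(EG (AF (EF (r ∧ ¬q)))) = {4, 5}, so the formula does not hold at 0.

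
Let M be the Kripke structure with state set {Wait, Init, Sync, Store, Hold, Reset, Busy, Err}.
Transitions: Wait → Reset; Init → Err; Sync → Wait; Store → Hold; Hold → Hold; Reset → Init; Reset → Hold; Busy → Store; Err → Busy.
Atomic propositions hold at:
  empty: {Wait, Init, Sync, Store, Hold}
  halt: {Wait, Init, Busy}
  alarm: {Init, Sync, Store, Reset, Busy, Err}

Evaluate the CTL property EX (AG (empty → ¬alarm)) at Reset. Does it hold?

Sat(¬alarm) = {Wait, Hold}
Sat(empty → ¬alarm) = {Wait, Hold, Reset, Busy, Err}
AG (empty → ¬alarm): greatest fixpoint, start Z0 = {Wait, Hold, Reset, Busy, Err}, keep only states in Sat with every successor in Z. Z1 = {Wait, Hold, Err}; Z2 = {Hold}; fixed.
Sat(AG (empty → ¬alarm)) = {Hold}
Sat(EX (AG (empty → ¬alarm))) = {s : some successor in {Hold}} = {Store, Hold, Reset}
Reset ∈ Sat(EX (AG (empty → ¬alarm))) = {Store, Hold, Reset}, so the formula holds at Reset.

Yes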